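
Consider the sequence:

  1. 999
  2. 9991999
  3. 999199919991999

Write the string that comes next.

9991999199919991999199919991999

Every step duplicates the string with '1' between the halves.
So the next term is two copies of 999199919991999 with '1' between the halves.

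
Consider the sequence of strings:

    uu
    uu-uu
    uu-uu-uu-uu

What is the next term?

uu-uu-uu-uu-uu-uu-uu-uu

Each string is two copies of the previous one joined by '-'.
So the next term is two copies of uu-uu-uu-uu with '-' between the halves.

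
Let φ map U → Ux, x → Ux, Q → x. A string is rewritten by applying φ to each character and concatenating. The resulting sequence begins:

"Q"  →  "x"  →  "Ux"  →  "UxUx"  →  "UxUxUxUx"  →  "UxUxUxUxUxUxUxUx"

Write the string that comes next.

Applying the rule to each of the 16 symbols of UxUxUxUxUxUxUxUx gives the pieces Ux Ux Ux Ux Ux Ux Ux Ux Ux Ux Ux Ux Ux Ux Ux Ux, which concatenate to the answer.

UxUxUxUxUxUxUxUxUxUxUxUxUxUxUxUx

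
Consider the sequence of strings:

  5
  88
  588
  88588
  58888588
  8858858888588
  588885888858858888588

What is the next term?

8858858888588588885888858858888588

Each term (from the third on) is the two preceding terms concatenated in order: term 3 = 5·88 = 588.
So term 8 is 8858858888588·588885888858858888588.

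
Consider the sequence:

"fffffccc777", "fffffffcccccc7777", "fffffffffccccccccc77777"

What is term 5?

The n-th term is 2n+3 f's then 3n c's then n+2 7's (n = 1, 2, …).
Setting n = 5 gives 13, 15, 7 characters in each block.

fffffffffffffccccccccccccccc7777777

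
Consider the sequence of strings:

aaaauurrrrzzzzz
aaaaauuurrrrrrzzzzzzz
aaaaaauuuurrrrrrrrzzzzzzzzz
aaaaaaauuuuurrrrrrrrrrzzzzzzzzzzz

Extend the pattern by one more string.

aaaaaaaauuuuuurrrrrrrrrrrrzzzzzzzzzzzzz

Each string has the form a^{n+2} u^{n} r^{2n} z^{2n+1}, where the shown terms are n = 2, 3, 4, 5.
Setting n = 6 gives 8, 6, 12, 13 characters in each block.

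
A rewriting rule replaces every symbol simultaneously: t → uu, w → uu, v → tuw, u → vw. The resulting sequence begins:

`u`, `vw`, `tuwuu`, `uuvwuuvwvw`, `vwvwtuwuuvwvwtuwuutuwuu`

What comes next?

Rewriting the 23 symbols of vwvwtuwuuvwvwtuwuutuwuu one by one yields tuw uu tuw uu uu vw uu vw vw tuw uu tuw uu uu vw uu vw vw uu vw uu vw vw; concatenated:

tuwuutuwuuuuvwuuvwvwtuwuutuwuuuuvwuuvwvwuuvwuuvwvw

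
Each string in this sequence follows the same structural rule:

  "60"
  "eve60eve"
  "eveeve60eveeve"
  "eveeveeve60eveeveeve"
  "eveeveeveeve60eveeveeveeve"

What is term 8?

Each term wraps the previous one in eve on the left and eve on the right.
From eveeveeveeve60eveeveeveeve, 3 further steps: eveeveeveeve60eveeveeveeve → eveeveeveeveeve60eveeveeveeveeve → eveeveeveeveeveeve60eveeveeveeveeveeve → (answer).

eveeveeveeveeveeveeve60eveeveeveeveeveeveeve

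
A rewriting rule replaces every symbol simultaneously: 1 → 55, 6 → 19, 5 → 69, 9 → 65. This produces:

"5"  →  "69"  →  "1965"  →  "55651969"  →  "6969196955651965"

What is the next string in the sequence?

Applying the rule to each of the 16 symbols of 6969196955651965 gives the pieces 19 65 19 65 55 65 19 65 69 69 19 69 55 65 19 69, which concatenate to the answer.

19651965556519656969196955651969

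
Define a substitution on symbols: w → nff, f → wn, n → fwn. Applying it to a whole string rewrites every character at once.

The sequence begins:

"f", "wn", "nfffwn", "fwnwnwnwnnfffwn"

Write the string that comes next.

wnnfffwnnfffwnnfffwnnfffwnfwnwnwnwnnfffwn

Replace each of the 15 characters of fwnwnwnwnnfffwn in place — wn nff fwn nff fwn nff fwn nff fwn fwn wn wn wn nff fwn — and concatenate.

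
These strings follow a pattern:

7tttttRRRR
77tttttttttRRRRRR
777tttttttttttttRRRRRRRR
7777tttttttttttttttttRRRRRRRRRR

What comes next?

The n-th term is n 7's then 4n+1 t's then 2n+2 R's (n = 1, 2, …).
Setting n = 5 gives 5, 21, 12 characters in each block.

77777tttttttttttttttttttttRRRRRRRRRRRR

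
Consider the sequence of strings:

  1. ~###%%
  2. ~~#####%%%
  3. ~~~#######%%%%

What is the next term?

~~~~#########%%%%%

Reading off run lengths: ~ runs 1, 2, 3; # runs 3, 5, 7; % runs 2, 3, 4 — each is linear in n, where the shown terms are n = 2, 3, 4.
For the next term, n = 5, so the run lengths are 4, 9, 5.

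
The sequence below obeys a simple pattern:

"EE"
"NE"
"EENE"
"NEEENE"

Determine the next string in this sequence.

EENENEEENE

This is a Fibonacci-style word recurrence s(k) = s(k−2)·s(k−1): e.g. EE·NE = EENE.
Continuing: EENE · NEEENE gives term 5.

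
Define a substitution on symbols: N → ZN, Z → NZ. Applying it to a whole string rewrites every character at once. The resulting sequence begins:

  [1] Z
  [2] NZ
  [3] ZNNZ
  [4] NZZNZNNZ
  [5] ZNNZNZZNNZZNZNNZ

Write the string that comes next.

φ(ZNNZNZZNNZZNZNNZ) expands symbol-by-symbol to NZ ZN ZN NZ ZN NZ NZ ZN ZN NZ NZ ZN NZ ZN ZN NZ; joining the 16 pieces gives the next term.

NZZNZNNZZNNZNZZNZNNZNZZNNZZNZNNZ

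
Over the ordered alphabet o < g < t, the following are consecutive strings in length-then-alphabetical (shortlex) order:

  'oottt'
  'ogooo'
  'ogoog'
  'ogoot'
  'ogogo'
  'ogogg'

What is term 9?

Advancing 3 positions from ogogg through ogogg → ogogt → ogoto reaches term 9.

ogotg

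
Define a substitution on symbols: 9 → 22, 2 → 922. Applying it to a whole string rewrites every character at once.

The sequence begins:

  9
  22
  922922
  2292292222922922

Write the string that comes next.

92292222922922229229229229222292292222922922

Applying the rule to each of the 16 symbols of 2292292222922922 gives the pieces 922 922 22 922 922 22 922 922 922 922 22 922 922 22 922 922, which concatenate to the answer.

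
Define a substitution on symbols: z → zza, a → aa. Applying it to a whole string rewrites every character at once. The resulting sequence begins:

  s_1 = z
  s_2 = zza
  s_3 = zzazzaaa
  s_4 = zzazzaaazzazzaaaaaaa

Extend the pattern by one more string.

zzazzaaazzazzaaaaaaazzazzaaazzazzaaaaaaaaaaaaaaa

φ(zzazzaaazzazzaaaaaaa) expands symbol-by-symbol to zza zza aa zza zza aa aa aa zza zza aa zza zza aa aa aa aa aa aa aa; joining the 20 pieces gives the next term.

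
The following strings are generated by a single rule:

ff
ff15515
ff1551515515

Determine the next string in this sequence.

Each term is the previous one with 15515 appended.
So the next term is ff1551515515·15515.

ff155151551515515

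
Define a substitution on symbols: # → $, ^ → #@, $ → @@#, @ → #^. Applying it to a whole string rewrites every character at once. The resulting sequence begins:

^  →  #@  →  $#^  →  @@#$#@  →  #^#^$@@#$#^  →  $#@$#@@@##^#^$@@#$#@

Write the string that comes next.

@@#$#^@@#$#^#^#^$$#@$#@@@##^#^$@@#$#^

Applying the rule to each of the 20 symbols of $#@$#@@@##^#^$@@#$#@ gives the pieces @@# $ #^ @@# $ #^ #^ #^ $ $ #@ $ #@ @@# #^ #^ $ @@# $ #^, which concatenate to the answer.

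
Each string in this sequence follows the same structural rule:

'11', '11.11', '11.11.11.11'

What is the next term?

s(k+1) = s(k)·.·s(k) — each term doubles the last with '.' between the halves.
One more doubling of 11.11.11.11 gives the answer.

11.11.11.11.11.11.11.11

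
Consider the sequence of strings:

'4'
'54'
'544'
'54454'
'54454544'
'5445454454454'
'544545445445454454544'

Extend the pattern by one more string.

5445454454454544545445445454454454

From term 3 onward, concatenate the last term with the second-to-last: 54·4 = 544, 544·54 = 54454, …
So term 8 is 544545445445454454544·5445454454454.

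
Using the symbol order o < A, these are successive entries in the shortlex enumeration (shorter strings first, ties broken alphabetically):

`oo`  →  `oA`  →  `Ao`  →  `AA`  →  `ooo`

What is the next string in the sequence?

ooA

The successor of ooo increments the rightmost position that isn't already A and resets every position after it to o.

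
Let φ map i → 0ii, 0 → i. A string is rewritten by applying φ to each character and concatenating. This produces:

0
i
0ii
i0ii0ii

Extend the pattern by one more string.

Rewriting each symbol of i0ii0ii: i→0ii, 0→i, i→0ii, i→0ii, 0→i, i→0ii, i→0ii, which concatenates to 0ii i 0ii 0ii i 0ii 0ii.

0iii0ii0iii0ii0ii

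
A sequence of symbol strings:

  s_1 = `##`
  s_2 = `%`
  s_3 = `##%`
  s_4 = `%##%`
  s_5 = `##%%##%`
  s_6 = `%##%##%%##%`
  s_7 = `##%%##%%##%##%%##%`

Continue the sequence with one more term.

%##%##%%##%##%%##%%##%##%%##%

Each term (from the third on) is the two preceding terms concatenated in order: term 3 = ##·% = ##%.
Continuing: %##%##%%##% · ##%%##%%##%##%%##% gives term 8.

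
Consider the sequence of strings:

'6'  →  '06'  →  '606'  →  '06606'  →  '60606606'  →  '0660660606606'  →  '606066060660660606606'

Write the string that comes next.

0660660606606606066060660660606606

Each term (from the third on) is the two preceding terms concatenated in order: term 3 = 6·06 = 606.
So term 8 is 0660660606606·606066060660660606606.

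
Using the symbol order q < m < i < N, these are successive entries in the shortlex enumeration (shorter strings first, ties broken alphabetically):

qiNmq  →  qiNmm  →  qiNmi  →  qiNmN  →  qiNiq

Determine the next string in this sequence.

qiNim

Treat qiNiq as a base-4 numeral over the given alphabet and add one, carrying through any trailing N's.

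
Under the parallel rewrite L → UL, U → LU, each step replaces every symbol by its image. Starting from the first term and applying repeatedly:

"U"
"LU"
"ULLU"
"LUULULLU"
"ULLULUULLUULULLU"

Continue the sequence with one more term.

LUULULLUULLULUULULLULUULLUULULLU

φ(ULLULUULLUULULLU) expands symbol-by-symbol to LU UL UL LU UL LU LU UL UL LU LU UL LU UL UL LU; joining the 16 pieces gives the next term.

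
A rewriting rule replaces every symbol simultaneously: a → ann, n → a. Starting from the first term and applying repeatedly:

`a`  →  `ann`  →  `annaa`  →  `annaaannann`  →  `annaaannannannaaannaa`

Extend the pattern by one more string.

annaaannannannaaannaaannaaannannannaaannann

φ(annaaannannannaaannaa) expands symbol-by-symbol to ann a a ann ann ann a a ann a a ann a a ann ann ann a a ann ann; joining the 21 pieces gives the next term.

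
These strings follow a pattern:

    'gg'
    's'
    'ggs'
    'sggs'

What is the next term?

From term 3 onward, concatenate the second-to-last term with the last: gg·s = ggs, s·ggs = sggs, …
The next term joins ggs and sggs.

ggssggs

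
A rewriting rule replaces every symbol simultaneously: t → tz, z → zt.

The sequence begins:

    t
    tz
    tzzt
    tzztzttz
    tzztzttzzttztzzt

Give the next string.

tzztzttzzttztzztzttztzzttzztzttz

Applying the rule to each of the 16 symbols of tzztzttzzttztzzt gives the pieces tz zt zt tz zt tz tz zt zt tz tz zt tz zt zt tz, which concatenate to the answer.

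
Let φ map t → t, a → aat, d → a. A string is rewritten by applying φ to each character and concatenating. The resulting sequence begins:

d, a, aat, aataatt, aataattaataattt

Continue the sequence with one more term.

aataattaataatttaataattaataatttt

φ(aataattaataattt) expands symbol-by-symbol to aat aat t aat aat t t aat aat t aat aat t t t; joining the 15 pieces gives the next term.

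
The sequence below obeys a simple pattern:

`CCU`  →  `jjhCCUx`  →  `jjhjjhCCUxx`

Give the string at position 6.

jjhjjhjjhjjhjjhCCUxxxxx

Each term wraps the previous one in jjh on the left and x on the right.
From jjhjjhCCUxx, 3 further steps: jjhjjhCCUxx → jjhjjhjjhCCUxxx → jjhjjhjjhjjhCCUxxxx → (answer).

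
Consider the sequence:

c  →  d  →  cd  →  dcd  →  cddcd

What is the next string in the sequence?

Each term (from the third on) is the two preceding terms concatenated in order: term 3 = c·d = cd.
The next term joins dcd and cddcd.

dcdcddcd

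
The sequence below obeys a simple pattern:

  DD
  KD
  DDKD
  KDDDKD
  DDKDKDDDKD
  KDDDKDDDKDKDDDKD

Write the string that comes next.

This is a Fibonacci-style word recurrence s(k) = s(k−2)·s(k−1): e.g. DD·KD = DDKD.
Continuing: DDKDKDDDKD · KDDDKDDDKDKDDDKD gives term 7.

DDKDKDDDKDKDDDKDDDKDKDDDKD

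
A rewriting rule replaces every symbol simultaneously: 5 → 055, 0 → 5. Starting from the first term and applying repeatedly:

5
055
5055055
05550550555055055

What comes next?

Rewriting the 17 symbols of 05550550555055055 one by one yields 5 055 055 055 5 055 055 5 055 055 055 5 055 055 5 055 055; concatenated:

50550550555055055505505505550550555055055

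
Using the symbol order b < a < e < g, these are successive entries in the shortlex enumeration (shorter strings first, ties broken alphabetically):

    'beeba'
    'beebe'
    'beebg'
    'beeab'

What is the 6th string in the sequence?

beeae

Continuing the enumeration 2 steps past beeab: beeab → beeaa → (answer).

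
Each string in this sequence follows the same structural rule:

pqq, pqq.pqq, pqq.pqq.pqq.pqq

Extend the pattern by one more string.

Every step duplicates the string with '.' between the halves.
Doubling pqq.pqq.pqq.pqq with '.' between the halves:

pqq.pqq.pqq.pqq.pqq.pqq.pqq.pqq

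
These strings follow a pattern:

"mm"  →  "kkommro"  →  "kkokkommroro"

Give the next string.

Each term wraps the previous one in kko on the left and ro on the right.
Applying this once more to kkokkommroro:

kkokkokkommrororo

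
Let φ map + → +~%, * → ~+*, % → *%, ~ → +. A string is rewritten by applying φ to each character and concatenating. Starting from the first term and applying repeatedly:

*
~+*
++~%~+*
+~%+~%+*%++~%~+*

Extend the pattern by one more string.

Rewriting the 16 symbols of +~%+~%+*%++~%~+* one by one yields +~% + *% +~% + *% +~% ~+* *% +~% +~% + *% + +~% ~+*; concatenated:

+~%+*%+~%+*%+~%~+**%+~%+~%+*%++~%~+*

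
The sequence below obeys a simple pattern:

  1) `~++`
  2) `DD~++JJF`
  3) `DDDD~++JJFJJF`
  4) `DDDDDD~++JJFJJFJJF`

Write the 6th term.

s(k+1) = DD·s(k)·JJF, so each term gains DD as a prefix and JJF as a suffix.
From DDDDDD~++JJFJJFJJF, 2 further steps: DDDDDD~++JJFJJFJJF → DDDDDDDD~++JJFJJFJJFJJF → (answer).

DDDDDDDDDD~++JJFJJFJJFJJFJJF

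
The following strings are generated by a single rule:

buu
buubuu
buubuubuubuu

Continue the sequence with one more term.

Each string is two copies of the previous one concatenated.
Doubling buubuubuubuu:

buubuubuubuubuubuubuubuu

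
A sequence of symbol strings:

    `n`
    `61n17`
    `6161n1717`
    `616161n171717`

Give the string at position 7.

Each term wraps the previous one in 61 on the left and 17 on the right.
From 616161n171717, 3 further steps: 616161n171717 → 61616161n17171717 → 6161616161n1717171717 → (answer).

616161616161n171717171717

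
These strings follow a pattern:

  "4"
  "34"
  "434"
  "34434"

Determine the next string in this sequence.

43434434

From term 3 onward, concatenate the second-to-last term with the last: 4·34 = 434, 34·434 = 34434, …
The next term joins 434 and 34434.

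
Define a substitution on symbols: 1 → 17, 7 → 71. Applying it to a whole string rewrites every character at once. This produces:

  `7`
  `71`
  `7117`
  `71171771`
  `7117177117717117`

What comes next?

71171771177171171771711771171771

Replace each of the 16 characters of 7117177117717117 in place — 71 17 17 71 17 71 71 17 17 71 71 17 71 17 17 71 — and concatenate.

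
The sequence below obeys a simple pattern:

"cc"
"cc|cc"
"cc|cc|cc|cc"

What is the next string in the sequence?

Each string is two copies of the previous one joined by '|'.
Doubling cc|cc|cc|cc with '|' between the halves:

cc|cc|cc|cc|cc|cc|cc|cc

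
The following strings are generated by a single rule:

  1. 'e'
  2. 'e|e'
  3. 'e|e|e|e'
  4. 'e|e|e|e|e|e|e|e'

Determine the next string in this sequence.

e|e|e|e|e|e|e|e|e|e|e|e|e|e|e|e

Every step duplicates the string with '|' between the halves.
One more doubling of e|e|e|e|e|e|e|e gives the answer.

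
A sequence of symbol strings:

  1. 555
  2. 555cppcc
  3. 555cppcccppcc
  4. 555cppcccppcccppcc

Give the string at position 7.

555cppcccppcccppcccppcccppcccppcc

The strings grow by a fixed suffix cppcc each time.
From 555cppcccppcccppcc, 3 further steps: 555cppcccppcccppcc → 555cppcccppcccppcccppcc → 555cppcccppcccppcccppcccppcc → (answer).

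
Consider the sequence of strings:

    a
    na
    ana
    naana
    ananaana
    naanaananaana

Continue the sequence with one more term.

Each term (from the third on) is the two preceding terms concatenated in order: term 3 = a·na = ana.
The next term joins ananaana and naanaananaana.

ananaananaanaananaana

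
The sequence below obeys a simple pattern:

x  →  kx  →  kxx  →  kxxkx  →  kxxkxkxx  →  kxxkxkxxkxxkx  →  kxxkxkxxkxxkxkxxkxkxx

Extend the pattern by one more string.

From term 3 onward, concatenate the last term with the second-to-last: kx·x = kxx, kxx·kx = kxxkx, …
So term 8 is kxxkxkxxkxxkxkxxkxkxx·kxxkxkxxkxxkx.

kxxkxkxxkxxkxkxxkxkxxkxxkxkxxkxxkx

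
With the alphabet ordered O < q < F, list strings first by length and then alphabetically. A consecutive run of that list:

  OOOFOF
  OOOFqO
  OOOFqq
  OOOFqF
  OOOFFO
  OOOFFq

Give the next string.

OOOFFF

The successor of OOOFFq increments the rightmost position that isn't already F and resets every position after it to O.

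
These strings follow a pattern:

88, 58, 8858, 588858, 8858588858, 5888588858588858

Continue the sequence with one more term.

From term 3 onward, concatenate the second-to-last term with the last: 88·58 = 8858, 58·8858 = 588858, …
So term 7 is 8858588858·5888588858588858.

88585888585888588858588858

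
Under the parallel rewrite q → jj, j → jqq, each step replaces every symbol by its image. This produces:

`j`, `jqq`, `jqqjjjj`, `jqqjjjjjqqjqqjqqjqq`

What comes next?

jqqjjjjjqqjqqjqqjqqjqqjjjjjqqjjjjjqqjjjjjqqjjjj

Applying the rule to each of the 19 symbols of jqqjjjjjqqjqqjqqjqq gives the pieces jqq jj jj jqq jqq jqq jqq jqq jj jj jqq jj jj jqq jj jj jqq jj jj, which concatenate to the answer.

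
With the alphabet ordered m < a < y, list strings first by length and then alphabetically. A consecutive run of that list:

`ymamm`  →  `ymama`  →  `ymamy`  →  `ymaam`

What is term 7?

Continuing the enumeration 3 steps past ymaam: ymaam → ymaaa → ymaay → (answer).

ymaym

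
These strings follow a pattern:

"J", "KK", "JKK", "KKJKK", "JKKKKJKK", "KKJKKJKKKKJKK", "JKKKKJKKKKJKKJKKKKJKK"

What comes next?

KKJKKJKKKKJKKJKKKKJKKKKJKKJKKKKJKK

This is a Fibonacci-style word recurrence s(k) = s(k−2)·s(k−1): e.g. J·KK = JKK.
Continuing: KKJKKJKKKKJKK · JKKKKJKKKKJKKJKKKKJKK gives term 8.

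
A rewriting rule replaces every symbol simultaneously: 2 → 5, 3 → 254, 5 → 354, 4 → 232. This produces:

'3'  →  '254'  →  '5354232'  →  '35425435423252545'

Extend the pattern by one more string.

2543542325354232254354232525453545354232354

Replace each of the 17 characters of 35425435423252545 in place — 254 354 232 5 354 232 254 354 232 5 254 5 354 5 354 232 354 — and concatenate.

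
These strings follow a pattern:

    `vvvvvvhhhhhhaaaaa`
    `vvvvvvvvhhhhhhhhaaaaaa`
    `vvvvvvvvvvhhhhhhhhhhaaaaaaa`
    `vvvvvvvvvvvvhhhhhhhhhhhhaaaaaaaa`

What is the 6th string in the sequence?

Term n consists of 2n v's, followed by 2n h's, followed by n+2 a's, where the shown terms are n = 3, 4, 5, 6.
At n = 8 the blocks have lengths 16, 16, 10.

vvvvvvvvvvvvvvvvhhhhhhhhhhhhhhhhaaaaaaaaaa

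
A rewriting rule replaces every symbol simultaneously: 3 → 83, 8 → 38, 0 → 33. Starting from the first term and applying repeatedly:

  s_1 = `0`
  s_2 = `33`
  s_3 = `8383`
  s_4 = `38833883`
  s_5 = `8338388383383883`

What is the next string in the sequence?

Replace each of the 16 characters of 8338388383383883 in place — 38 83 83 38 83 38 38 83 38 83 83 38 83 38 38 83 — and concatenate.

38838338833838833883833883383883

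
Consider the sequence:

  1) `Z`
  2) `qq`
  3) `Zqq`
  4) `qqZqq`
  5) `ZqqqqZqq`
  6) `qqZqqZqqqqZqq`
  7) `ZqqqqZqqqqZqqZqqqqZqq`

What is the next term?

qqZqqZqqqqZqqZqqqqZqqqqZqqZqqqqZqq

Each term (from the third on) is the two preceding terms concatenated in order: term 3 = Z·qq = Zqq.
The next term joins qqZqqZqqqqZqq and ZqqqqZqqqqZqqZqqqqZqq.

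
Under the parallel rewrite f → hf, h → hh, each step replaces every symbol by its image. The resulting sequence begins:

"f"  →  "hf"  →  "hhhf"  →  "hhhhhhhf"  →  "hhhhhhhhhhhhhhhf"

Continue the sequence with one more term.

hhhhhhhhhhhhhhhhhhhhhhhhhhhhhhhf

Applying the rule to each of the 16 symbols of hhhhhhhhhhhhhhhf gives the pieces hh hh hh hh hh hh hh hh hh hh hh hh hh hh hh hf, which concatenate to the answer.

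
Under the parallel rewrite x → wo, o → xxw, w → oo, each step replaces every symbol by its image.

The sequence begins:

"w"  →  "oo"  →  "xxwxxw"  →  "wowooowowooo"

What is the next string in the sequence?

Expanding wowooowowooo: w→oo, o→xxw, w→oo, o→xxw, o→xxw, o→xxw, w→oo, o→xxw, w→oo, o→xxw, o→xxw, o→xxw. Concatenated: oo xxw oo xxw xxw xxw oo xxw oo xxw xxw xxw.

ooxxwooxxwxxwxxwooxxwooxxwxxwxxw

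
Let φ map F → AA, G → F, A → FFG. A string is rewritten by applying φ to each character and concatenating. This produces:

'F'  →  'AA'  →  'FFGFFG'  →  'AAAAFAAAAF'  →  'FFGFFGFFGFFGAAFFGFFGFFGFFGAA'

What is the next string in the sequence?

Rewriting the 28 symbols of FFGFFGFFGFFGAAFFGFFGFFGFFGAA one by one yields AA AA F AA AA F AA AA F AA AA F FFG FFG AA AA F AA AA F AA AA F AA AA F FFG FFG; concatenated:

AAAAFAAAAFAAAAFAAAAFFFGFFGAAAAFAAAAFAAAAFAAAAFFFGFFG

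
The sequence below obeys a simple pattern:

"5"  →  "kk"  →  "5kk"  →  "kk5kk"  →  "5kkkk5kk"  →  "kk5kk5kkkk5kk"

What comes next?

From term 3 onward, concatenate the second-to-last term with the last: 5·kk = 5kk, kk·5kk = kk5kk, …
So term 7 is 5kkkk5kk·kk5kk5kkkk5kk.

5kkkk5kkkk5kk5kkkk5kk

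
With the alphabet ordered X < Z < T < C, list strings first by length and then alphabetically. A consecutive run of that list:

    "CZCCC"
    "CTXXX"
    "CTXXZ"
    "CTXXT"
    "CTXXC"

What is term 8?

CTXZT

Advancing 3 positions from CTXXC through CTXXC → CTXZX → CTXZZ reaches term 8.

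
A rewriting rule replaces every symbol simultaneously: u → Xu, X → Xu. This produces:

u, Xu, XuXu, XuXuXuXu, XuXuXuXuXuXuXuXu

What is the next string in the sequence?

φ(XuXuXuXuXuXuXuXu) expands symbol-by-symbol to Xu Xu Xu Xu Xu Xu Xu Xu Xu Xu Xu Xu Xu Xu Xu Xu; joining the 16 pieces gives the next term.

XuXuXuXuXuXuXuXuXuXuXuXuXuXuXuXu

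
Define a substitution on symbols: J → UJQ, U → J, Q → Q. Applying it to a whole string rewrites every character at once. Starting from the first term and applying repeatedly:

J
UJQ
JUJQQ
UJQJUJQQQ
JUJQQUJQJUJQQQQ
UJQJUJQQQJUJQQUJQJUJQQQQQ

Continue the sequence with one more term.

JUJQQUJQJUJQQQQUJQJUJQQQJUJQQUJQJUJQQQQQQ

Applying the rule to each of the 25 symbols of UJQJUJQQQJUJQQUJQJUJQQQQQ gives the pieces J UJQ Q UJQ J UJQ Q Q Q UJQ J UJQ Q Q J UJQ Q UJQ J UJQ Q Q Q Q Q, which concatenate to the answer.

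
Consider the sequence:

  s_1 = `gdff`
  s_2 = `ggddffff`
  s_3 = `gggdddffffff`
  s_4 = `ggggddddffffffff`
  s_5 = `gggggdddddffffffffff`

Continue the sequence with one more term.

ggggggddddddffffffffffff

Reading off run lengths: g runs 1, 2, 3, 4, 5; d runs 1, 2, 3, 4, 5; f runs 2, 4, 6, 8, 10 — each is linear in n (n = 1, 2, …).
At n = 6 the blocks have lengths 6, 6, 12.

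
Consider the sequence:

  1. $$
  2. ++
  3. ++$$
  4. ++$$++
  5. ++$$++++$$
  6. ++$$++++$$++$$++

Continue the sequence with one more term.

++$$++++$$++$$++++$$++++$$

This is a Fibonacci-style word recurrence s(k) = s(k−1)·s(k−2): e.g. ++·$$ = ++$$.
Continuing: ++$$++++$$++$$++ · ++$$++++$$ gives term 7.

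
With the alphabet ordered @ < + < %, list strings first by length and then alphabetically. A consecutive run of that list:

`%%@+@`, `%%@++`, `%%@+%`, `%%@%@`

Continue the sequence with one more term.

%%@%+

Treat %%@%@ as a base-3 numeral over the given alphabet and add one, carrying through any trailing %'s.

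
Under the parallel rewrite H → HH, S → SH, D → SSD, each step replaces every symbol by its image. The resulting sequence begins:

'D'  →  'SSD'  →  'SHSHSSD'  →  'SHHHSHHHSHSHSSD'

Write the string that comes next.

SHHHHHHHSHHHHHHHSHHHSHHHSHSHSSD

Replace each of the 15 characters of SHHHSHHHSHSHSSD in place — SH HH HH HH SH HH HH HH SH HH SH HH SH SH SSD — and concatenate.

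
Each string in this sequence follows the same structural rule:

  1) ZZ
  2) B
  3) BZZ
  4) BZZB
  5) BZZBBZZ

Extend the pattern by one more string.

BZZBBZZBZZB

Each term (from the third on) is the previous term followed by the one before it: term 3 = B·ZZ = BZZ.
Continuing: BZZBBZZ · BZZB gives term 6.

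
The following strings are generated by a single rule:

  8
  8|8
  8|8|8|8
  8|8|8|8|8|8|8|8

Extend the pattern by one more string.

8|8|8|8|8|8|8|8|8|8|8|8|8|8|8|8

Every step duplicates the string with '|' between the halves.
So the next term is two copies of 8|8|8|8|8|8|8|8 with '|' between the halves.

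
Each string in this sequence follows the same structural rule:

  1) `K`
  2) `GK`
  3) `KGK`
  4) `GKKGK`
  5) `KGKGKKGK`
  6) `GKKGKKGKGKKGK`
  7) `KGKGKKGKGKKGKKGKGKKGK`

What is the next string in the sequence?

GKKGKKGKGKKGKKGKGKKGKGKKGKKGKGKKGK

Each term (from the third on) is the two preceding terms concatenated in order: term 3 = K·GK = KGK.
The next term joins GKKGKKGKGKKGK and KGKGKKGKGKKGKKGKGKKGK.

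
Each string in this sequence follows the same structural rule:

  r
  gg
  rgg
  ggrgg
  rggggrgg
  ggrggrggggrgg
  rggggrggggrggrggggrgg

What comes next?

ggrggrggggrggrggggrggggrggrggggrgg

This is a Fibonacci-style word recurrence s(k) = s(k−2)·s(k−1): e.g. r·gg = rgg.
Continuing: ggrggrggggrgg · rggggrggggrggrggggrgg gives term 8.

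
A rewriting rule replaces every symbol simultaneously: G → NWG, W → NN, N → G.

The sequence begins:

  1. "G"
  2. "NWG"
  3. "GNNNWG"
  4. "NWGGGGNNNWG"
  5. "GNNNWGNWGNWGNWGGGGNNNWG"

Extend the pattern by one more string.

Replace each of the 23 characters of GNNNWGNWGNWGNWGGGGNNNWG in place — NWG G G G NN NWG G NN NWG G NN NWG G NN NWG NWG NWG NWG G G G NN NWG — and concatenate.

NWGGGGNNNWGGNNNWGGNNNWGGNNNWGNWGNWGNWGGGGNNNWG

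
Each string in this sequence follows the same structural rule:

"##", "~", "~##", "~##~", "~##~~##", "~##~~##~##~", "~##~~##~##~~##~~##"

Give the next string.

~##~~##~##~~##~~##~##~~##~##~

From term 3 onward, concatenate the last term with the second-to-last: ~·## = ~##, ~##·~ = ~##~, …
The next term joins ~##~~##~##~~##~~## and ~##~~##~##~.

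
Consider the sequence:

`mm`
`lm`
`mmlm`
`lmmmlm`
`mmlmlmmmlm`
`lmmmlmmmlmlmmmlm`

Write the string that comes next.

Each term (from the third on) is the two preceding terms concatenated in order: term 3 = mm·lm = mmlm.
Continuing: mmlmlmmmlm · lmmmlmmmlmlmmmlm gives term 7.

mmlmlmmmlmlmmmlmmmlmlmmmlm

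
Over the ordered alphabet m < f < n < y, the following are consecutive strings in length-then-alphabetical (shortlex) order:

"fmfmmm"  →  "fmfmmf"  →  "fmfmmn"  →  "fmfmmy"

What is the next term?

fmfmfm

The successor of fmfmmy increments the rightmost position that isn't already y and resets every position after it to m.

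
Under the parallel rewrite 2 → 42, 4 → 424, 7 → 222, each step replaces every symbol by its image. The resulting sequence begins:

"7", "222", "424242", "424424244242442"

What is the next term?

424424244244242442424424424244242442442

φ(424424244242442) expands symbol-by-symbol to 424 42 424 424 42 424 42 424 424 42 424 42 424 424 42; joining the 15 pieces gives the next term.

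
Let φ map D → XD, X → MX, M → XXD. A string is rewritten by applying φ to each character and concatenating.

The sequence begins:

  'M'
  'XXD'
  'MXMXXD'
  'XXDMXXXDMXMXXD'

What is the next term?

MXMXXDXXDMXMXMXXDXXDMXXXDMXMXXD

Replace each of the 14 characters of XXDMXXXDMXMXXD in place — MX MX XD XXD MX MX MX XD XXD MX XXD MX MX XD — and concatenate.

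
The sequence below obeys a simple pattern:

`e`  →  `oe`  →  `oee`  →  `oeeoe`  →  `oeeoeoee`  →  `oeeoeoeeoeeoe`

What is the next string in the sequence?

This is a Fibonacci-style word recurrence s(k) = s(k−1)·s(k−2): e.g. oe·e = oee.
Continuing: oeeoeoeeoeeoe · oeeoeoee gives term 7.

oeeoeoeeoeeoeoeeoeoee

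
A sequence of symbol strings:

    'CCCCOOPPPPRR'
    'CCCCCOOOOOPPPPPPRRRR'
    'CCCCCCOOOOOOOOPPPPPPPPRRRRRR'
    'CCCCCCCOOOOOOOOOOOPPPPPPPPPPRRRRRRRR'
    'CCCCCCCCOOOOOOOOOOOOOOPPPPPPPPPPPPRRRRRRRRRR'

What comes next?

CCCCCCCCCOOOOOOOOOOOOOOOOOPPPPPPPPPPPPPPRRRRRRRRRRRR

Term n consists of n+3 C's, followed by 3n-1 O's, followed by 2n+2 P's, followed by 2n R's (n = 1, 2, …).
For the next term, n = 6, so the run lengths are 9, 17, 14, 12.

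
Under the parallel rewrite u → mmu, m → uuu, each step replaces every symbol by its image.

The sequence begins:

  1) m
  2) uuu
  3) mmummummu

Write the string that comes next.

uuuuuummuuuuuuummuuuuuuummu

Apply φ to mmummummu symbol by symbol: m→uuu, m→uuu, u→mmu, m→uuu, m→uuu, u→mmu, m→uuu, m→uuu, u→mmu; joined: uuu uuu mmu uuu uuu mmu uuu uuu mmu.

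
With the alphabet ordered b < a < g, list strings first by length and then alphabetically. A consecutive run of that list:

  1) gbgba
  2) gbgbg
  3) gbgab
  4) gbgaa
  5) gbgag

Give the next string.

The successor of gbgag increments the rightmost position that isn't already g and resets every position after it to b.

gbggb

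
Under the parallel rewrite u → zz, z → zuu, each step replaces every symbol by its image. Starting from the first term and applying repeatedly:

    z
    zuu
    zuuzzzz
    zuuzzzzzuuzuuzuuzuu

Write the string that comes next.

zuuzzzzzuuzuuzuuzuuzuuzzzzzuuzzzzzuuzzzzzuuzzzz

φ(zuuzzzzzuuzuuzuuzuu) expands symbol-by-symbol to zuu zz zz zuu zuu zuu zuu zuu zz zz zuu zz zz zuu zz zz zuu zz zz; joining the 19 pieces gives the next term.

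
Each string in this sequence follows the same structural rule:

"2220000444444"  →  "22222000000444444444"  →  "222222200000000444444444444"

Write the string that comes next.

2222222220000000000444444444444444

Reading off run lengths: 2 runs 3, 5, 7; 0 runs 4, 6, 8; 4 runs 6, 9, 12 — each is linear in n, where the shown terms are n = 2, 3, 4.
Setting n = 5 gives 9, 10, 15 characters in each block.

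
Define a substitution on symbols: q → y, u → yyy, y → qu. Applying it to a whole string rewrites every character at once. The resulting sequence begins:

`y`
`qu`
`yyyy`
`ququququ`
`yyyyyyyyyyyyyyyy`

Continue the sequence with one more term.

ququququququququququququququququ

Applying the rule to each of the 16 symbols of yyyyyyyyyyyyyyyy gives the pieces qu qu qu qu qu qu qu qu qu qu qu qu qu qu qu qu, which concatenate to the answer.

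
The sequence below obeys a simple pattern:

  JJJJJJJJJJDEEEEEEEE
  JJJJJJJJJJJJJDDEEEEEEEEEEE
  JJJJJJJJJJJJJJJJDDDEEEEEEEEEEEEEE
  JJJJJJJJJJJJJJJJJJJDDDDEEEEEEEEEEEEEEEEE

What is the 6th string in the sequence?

The n-th term is 3n+1 J's then n-2 D's then 3n-1 E's, where the shown terms are n = 3, 4, 5, 6.
At n = 8 the blocks have lengths 25, 6, 23.

JJJJJJJJJJJJJJJJJJJJJJJJJDDDDDDEEEEEEEEEEEEEEEEEEEEEEE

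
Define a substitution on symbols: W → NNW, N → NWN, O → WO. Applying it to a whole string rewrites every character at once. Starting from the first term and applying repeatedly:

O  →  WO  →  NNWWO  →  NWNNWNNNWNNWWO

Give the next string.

φ(NWNNWNNNWNNWWO) expands symbol-by-symbol to NWN NNW NWN NWN NNW NWN NWN NWN NNW NWN NWN NNW NNW WO; joining the 14 pieces gives the next term.

NWNNNWNWNNWNNNWNWNNWNNWNNNWNWNNWNNNWNNWWO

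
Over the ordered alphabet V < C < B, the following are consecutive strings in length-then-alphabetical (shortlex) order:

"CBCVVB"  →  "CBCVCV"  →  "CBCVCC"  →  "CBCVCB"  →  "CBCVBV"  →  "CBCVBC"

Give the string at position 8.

CBCCVV

Advancing 2 positions from CBCVBC through CBCVBC → CBCVBB reaches term 8.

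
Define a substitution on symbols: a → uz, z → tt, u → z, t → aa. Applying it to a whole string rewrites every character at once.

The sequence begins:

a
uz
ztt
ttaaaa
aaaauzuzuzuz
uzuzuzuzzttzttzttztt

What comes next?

Applying the rule to each of the 20 symbols of uzuzuzuzzttzttzttztt gives the pieces z tt z tt z tt z tt tt aa aa tt aa aa tt aa aa tt aa aa, which concatenate to the answer.

zttzttzttzttttaaaattaaaattaaaattaaaa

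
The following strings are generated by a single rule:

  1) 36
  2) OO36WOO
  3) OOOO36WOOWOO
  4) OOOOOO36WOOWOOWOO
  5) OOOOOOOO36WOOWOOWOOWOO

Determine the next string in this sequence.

Every step adds OO to the front and WOO to the end of the previous string.
One more step from OOOOOOOO36WOOWOOWOOWOO gives the answer.

OOOOOOOOOO36WOOWOOWOOWOOWOO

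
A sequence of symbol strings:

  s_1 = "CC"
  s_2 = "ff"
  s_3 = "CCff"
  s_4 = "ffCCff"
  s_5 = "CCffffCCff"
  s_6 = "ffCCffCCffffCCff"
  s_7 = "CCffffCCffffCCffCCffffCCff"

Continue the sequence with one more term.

ffCCffCCffffCCffCCffffCCffffCCffCCffffCCff

This is a Fibonacci-style word recurrence s(k) = s(k−2)·s(k−1): e.g. CC·ff = CCff.
The next term joins ffCCffCCffffCCff and CCffffCCffffCCffCCffffCCff.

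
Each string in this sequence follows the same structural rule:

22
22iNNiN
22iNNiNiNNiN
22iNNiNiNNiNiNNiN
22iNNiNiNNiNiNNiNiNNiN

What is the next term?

The strings grow by a fixed suffix iNNiN each time.
So the next term is 22iNNiNiNNiNiNNiNiNNiN·iNNiN.

22iNNiNiNNiNiNNiNiNNiNiNNiN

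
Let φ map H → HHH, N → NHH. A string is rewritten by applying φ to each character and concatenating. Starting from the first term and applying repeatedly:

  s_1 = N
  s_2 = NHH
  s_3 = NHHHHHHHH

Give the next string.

Rewriting each symbol of NHHHHHHHH: N→NHH, H→HHH, H→HHH, H→HHH, H→HHH, H→HHH, H→HHH, H→HHH, H→HHH, which concatenates to NHH HHH HHH HHH HHH HHH HHH HHH HHH.

NHHHHHHHHHHHHHHHHHHHHHHHHHH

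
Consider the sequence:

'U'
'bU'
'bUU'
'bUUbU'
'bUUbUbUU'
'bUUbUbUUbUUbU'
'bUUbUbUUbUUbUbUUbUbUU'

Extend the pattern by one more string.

This is a Fibonacci-style word recurrence s(k) = s(k−1)·s(k−2): e.g. bU·U = bUU.
So term 8 is bUUbUbUUbUUbUbUUbUbUU·bUUbUbUUbUUbU.

bUUbUbUUbUUbUbUUbUbUUbUUbUbUUbUUbU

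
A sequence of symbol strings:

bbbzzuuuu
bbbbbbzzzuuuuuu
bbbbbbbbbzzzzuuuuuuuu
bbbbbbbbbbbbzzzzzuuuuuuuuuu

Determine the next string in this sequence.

Term n consists of 3n b's, followed by n+1 z's, followed by 2n+2 u's (n = 1, 2, …).
For the next term, n = 5, so the run lengths are 15, 6, 12.

bbbbbbbbbbbbbbbzzzzzzuuuuuuuuuuuu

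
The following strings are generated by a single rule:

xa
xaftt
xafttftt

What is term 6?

xafttfttfttfttftt

Each term is the previous one with ftt appended.
From xafttftt, 3 further steps: xafttftt → xafttfttftt → xafttfttfttftt → (answer).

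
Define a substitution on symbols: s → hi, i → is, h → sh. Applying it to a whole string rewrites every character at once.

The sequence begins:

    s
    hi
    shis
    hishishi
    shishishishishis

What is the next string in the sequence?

hishishishishishishishishishishi

Replace each of the 16 characters of shishishishishis in place — hi sh is hi sh is hi sh is hi sh is hi sh is hi — and concatenate.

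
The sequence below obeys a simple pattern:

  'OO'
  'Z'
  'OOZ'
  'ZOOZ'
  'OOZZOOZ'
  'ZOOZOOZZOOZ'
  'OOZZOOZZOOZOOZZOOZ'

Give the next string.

Each term (from the third on) is the two preceding terms concatenated in order: term 3 = OO·Z = OOZ.
The next term joins ZOOZOOZZOOZ and OOZZOOZZOOZOOZZOOZ.

ZOOZOOZZOOZOOZZOOZZOOZOOZZOOZ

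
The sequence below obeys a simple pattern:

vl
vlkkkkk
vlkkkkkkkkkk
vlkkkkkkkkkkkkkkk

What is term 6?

vlkkkkkkkkkkkkkkkkkkkkkkkkk

Each term is the previous one with kkkkk appended.
From vlkkkkkkkkkkkkkkk, 2 further steps: vlkkkkkkkkkkkkkkk → vlkkkkkkkkkkkkkkkkkkkk → (answer).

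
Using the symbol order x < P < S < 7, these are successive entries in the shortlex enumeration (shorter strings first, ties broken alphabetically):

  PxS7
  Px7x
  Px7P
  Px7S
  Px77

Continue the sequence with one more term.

The successor of Px77 increments the rightmost position that isn't already 7 and resets every position after it to x.

PPxx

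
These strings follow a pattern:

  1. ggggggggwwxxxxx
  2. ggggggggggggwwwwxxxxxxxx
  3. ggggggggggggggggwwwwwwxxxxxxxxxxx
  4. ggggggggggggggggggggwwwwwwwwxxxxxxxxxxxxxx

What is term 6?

ggggggggggggggggggggggggggggwwwwwwwwwwwwxxxxxxxxxxxxxxxxxxxx

The n-th term is 4n g's then 2n-2 w's then 3n-1 x's, where the shown terms are n = 2, 3, 4, 5.
At n = 7 the blocks have lengths 28, 12, 20.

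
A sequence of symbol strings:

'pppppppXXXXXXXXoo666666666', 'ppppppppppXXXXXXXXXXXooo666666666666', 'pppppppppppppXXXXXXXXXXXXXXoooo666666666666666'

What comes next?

Term n consists of 3n-2 p's, followed by 3n-1 X's, followed by n-1 o's, followed by 3n 6's, where the shown terms are n = 3, 4, 5.
At n = 6 the blocks have lengths 16, 17, 5, 18.

ppppppppppppppppXXXXXXXXXXXXXXXXXooooo666666666666666666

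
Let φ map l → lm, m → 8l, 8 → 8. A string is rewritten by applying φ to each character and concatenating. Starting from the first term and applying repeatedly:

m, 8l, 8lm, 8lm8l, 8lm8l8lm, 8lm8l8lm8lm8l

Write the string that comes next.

8lm8l8lm8lm8l8lm8l8lm

Applying the rule to each of the 13 symbols of 8lm8l8lm8lm8l gives the pieces 8 lm 8l 8 lm 8 lm 8l 8 lm 8l 8 lm, which concatenate to the answer.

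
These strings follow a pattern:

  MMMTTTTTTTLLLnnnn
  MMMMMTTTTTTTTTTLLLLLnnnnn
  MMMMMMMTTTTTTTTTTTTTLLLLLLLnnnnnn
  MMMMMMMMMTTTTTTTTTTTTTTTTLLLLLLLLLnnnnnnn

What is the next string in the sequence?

Term n consists of 2n-1 M's, followed by 3n+1 T's, followed by 2n-1 L's, followed by n+2 n's, where the shown terms are n = 2, 3, 4, 5.
For the next term, n = 6, so the run lengths are 11, 19, 11, 8.

MMMMMMMMMMMTTTTTTTTTTTTTTTTTTTLLLLLLLLLLLnnnnnnnn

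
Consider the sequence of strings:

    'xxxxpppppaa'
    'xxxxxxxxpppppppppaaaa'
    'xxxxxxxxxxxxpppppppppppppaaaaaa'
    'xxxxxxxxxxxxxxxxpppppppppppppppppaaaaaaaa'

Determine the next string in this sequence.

xxxxxxxxxxxxxxxxxxxxpppppppppppppppppppppaaaaaaaaaa

Reading off run lengths: x runs 4, 8, 12, 16; p runs 5, 9, 13, 17; a runs 2, 4, 6, 8 — each is linear in n (n = 1, 2, …).
At n = 5 the blocks have lengths 20, 21, 10.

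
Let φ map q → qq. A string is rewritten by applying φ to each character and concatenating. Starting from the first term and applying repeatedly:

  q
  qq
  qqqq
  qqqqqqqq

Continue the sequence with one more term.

Expanding qqqqqqqq: q→qq, q→qq, q→qq, q→qq, q→qq, q→qq, q→qq, q→qq. Concatenated: qq qq qq qq qq qq qq qq.

qqqqqqqqqqqqqqqq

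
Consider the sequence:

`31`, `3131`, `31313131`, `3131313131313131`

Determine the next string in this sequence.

31313131313131313131313131313131

Each string is two copies of the previous one concatenated.
One more doubling of 3131313131313131 gives the answer.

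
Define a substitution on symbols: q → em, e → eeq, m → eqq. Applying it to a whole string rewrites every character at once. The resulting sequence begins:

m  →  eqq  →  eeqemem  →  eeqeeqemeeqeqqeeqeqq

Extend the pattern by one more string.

eeqeeqemeeqeeqemeeqeqqeeqeeqemeeqememeeqeeqemeeqemem

φ(eeqeeqemeeqeqqeeqeqq) expands symbol-by-symbol to eeq eeq em eeq eeq em eeq eqq eeq eeq em eeq em em eeq eeq em eeq em em; joining the 20 pieces gives the next term.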